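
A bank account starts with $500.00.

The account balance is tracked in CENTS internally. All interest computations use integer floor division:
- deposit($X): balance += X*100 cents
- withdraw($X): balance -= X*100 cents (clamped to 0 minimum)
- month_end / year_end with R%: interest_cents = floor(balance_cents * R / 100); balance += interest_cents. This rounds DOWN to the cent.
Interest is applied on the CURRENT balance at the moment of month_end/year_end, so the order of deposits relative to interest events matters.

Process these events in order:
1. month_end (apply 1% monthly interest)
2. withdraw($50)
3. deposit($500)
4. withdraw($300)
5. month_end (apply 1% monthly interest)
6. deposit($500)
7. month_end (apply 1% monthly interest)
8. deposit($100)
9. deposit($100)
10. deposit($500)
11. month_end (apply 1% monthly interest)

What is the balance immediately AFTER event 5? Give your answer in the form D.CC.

After 1 (month_end (apply 1% monthly interest)): balance=$505.00 total_interest=$5.00
After 2 (withdraw($50)): balance=$455.00 total_interest=$5.00
After 3 (deposit($500)): balance=$955.00 total_interest=$5.00
After 4 (withdraw($300)): balance=$655.00 total_interest=$5.00
After 5 (month_end (apply 1% monthly interest)): balance=$661.55 total_interest=$11.55

Answer: 661.55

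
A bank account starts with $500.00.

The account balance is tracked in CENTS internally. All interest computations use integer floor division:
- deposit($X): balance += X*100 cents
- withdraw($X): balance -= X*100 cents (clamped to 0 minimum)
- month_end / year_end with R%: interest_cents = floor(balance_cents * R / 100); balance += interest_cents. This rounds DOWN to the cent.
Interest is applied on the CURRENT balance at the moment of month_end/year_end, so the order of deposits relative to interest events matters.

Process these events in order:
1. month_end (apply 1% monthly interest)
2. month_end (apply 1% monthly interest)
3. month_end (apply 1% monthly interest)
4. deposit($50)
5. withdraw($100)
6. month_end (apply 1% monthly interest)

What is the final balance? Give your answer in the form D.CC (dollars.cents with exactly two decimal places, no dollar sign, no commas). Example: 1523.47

Answer: 469.80

Derivation:
After 1 (month_end (apply 1% monthly interest)): balance=$505.00 total_interest=$5.00
After 2 (month_end (apply 1% monthly interest)): balance=$510.05 total_interest=$10.05
After 3 (month_end (apply 1% monthly interest)): balance=$515.15 total_interest=$15.15
After 4 (deposit($50)): balance=$565.15 total_interest=$15.15
After 5 (withdraw($100)): balance=$465.15 total_interest=$15.15
After 6 (month_end (apply 1% monthly interest)): balance=$469.80 total_interest=$19.80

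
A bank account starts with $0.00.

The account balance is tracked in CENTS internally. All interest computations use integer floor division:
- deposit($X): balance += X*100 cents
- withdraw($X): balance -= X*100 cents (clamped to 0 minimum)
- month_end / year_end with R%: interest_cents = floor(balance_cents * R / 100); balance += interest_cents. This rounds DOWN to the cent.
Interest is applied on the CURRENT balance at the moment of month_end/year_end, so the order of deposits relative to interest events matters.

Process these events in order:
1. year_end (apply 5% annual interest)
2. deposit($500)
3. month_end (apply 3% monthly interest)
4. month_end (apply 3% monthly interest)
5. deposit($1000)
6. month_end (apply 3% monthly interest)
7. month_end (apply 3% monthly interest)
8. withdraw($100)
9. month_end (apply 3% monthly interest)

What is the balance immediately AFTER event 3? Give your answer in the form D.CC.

After 1 (year_end (apply 5% annual interest)): balance=$0.00 total_interest=$0.00
After 2 (deposit($500)): balance=$500.00 total_interest=$0.00
After 3 (month_end (apply 3% monthly interest)): balance=$515.00 total_interest=$15.00

Answer: 515.00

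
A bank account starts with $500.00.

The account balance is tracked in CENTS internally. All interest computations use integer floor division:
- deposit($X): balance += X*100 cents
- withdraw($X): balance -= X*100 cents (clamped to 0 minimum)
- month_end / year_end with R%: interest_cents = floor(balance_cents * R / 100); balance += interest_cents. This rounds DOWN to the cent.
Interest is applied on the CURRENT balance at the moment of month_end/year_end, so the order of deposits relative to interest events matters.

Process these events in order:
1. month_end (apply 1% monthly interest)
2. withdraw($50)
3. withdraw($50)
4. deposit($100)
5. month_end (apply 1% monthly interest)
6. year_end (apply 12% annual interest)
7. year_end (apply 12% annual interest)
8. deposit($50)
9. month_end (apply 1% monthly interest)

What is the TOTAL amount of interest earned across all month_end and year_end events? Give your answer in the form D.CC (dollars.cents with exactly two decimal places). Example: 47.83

After 1 (month_end (apply 1% monthly interest)): balance=$505.00 total_interest=$5.00
After 2 (withdraw($50)): balance=$455.00 total_interest=$5.00
After 3 (withdraw($50)): balance=$405.00 total_interest=$5.00
After 4 (deposit($100)): balance=$505.00 total_interest=$5.00
After 5 (month_end (apply 1% monthly interest)): balance=$510.05 total_interest=$10.05
After 6 (year_end (apply 12% annual interest)): balance=$571.25 total_interest=$71.25
After 7 (year_end (apply 12% annual interest)): balance=$639.80 total_interest=$139.80
After 8 (deposit($50)): balance=$689.80 total_interest=$139.80
After 9 (month_end (apply 1% monthly interest)): balance=$696.69 total_interest=$146.69

Answer: 146.69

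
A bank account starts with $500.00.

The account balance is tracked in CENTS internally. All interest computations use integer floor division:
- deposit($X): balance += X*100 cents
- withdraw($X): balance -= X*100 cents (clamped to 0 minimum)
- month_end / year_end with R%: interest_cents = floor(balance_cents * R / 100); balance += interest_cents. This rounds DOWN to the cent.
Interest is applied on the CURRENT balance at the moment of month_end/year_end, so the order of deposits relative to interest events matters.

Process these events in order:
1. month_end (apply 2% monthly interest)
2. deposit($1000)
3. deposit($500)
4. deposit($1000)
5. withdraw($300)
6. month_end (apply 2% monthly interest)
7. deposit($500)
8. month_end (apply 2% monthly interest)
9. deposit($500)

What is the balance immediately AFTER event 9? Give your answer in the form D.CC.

Answer: 3829.48

Derivation:
After 1 (month_end (apply 2% monthly interest)): balance=$510.00 total_interest=$10.00
After 2 (deposit($1000)): balance=$1510.00 total_interest=$10.00
After 3 (deposit($500)): balance=$2010.00 total_interest=$10.00
After 4 (deposit($1000)): balance=$3010.00 total_interest=$10.00
After 5 (withdraw($300)): balance=$2710.00 total_interest=$10.00
After 6 (month_end (apply 2% monthly interest)): balance=$2764.20 total_interest=$64.20
After 7 (deposit($500)): balance=$3264.20 total_interest=$64.20
After 8 (month_end (apply 2% monthly interest)): balance=$3329.48 total_interest=$129.48
After 9 (deposit($500)): balance=$3829.48 total_interest=$129.48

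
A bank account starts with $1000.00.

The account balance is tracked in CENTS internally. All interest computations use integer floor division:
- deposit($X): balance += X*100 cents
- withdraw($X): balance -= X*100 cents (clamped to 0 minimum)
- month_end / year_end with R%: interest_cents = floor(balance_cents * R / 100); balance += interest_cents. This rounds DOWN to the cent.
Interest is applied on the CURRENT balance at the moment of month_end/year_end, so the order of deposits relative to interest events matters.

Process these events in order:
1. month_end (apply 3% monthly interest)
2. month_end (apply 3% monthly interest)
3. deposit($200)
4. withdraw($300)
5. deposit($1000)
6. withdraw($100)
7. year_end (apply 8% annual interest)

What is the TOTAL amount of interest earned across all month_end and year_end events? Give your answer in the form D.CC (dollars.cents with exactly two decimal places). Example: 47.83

After 1 (month_end (apply 3% monthly interest)): balance=$1030.00 total_interest=$30.00
After 2 (month_end (apply 3% monthly interest)): balance=$1060.90 total_interest=$60.90
After 3 (deposit($200)): balance=$1260.90 total_interest=$60.90
After 4 (withdraw($300)): balance=$960.90 total_interest=$60.90
After 5 (deposit($1000)): balance=$1960.90 total_interest=$60.90
After 6 (withdraw($100)): balance=$1860.90 total_interest=$60.90
After 7 (year_end (apply 8% annual interest)): balance=$2009.77 total_interest=$209.77

Answer: 209.77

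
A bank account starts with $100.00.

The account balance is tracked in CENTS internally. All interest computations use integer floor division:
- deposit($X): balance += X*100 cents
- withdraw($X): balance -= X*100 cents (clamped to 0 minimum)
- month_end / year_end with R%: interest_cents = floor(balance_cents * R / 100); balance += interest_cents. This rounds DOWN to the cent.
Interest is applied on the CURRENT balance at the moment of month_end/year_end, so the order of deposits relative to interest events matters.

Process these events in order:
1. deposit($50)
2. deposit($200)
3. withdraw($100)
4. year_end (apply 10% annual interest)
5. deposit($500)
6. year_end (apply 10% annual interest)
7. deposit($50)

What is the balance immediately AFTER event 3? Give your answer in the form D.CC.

Answer: 250.00

Derivation:
After 1 (deposit($50)): balance=$150.00 total_interest=$0.00
After 2 (deposit($200)): balance=$350.00 total_interest=$0.00
After 3 (withdraw($100)): balance=$250.00 total_interest=$0.00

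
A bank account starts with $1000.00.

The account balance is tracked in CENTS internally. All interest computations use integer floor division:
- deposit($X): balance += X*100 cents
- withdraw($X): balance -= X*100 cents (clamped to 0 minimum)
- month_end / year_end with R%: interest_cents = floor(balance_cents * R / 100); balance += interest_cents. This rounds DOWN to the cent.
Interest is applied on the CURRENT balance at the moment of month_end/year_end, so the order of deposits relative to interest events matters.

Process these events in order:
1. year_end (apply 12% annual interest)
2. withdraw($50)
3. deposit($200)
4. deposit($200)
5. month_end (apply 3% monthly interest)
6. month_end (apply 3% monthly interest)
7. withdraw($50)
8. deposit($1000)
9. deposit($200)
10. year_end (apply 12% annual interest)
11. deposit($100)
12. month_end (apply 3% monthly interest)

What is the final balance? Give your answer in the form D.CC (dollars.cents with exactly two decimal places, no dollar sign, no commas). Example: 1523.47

After 1 (year_end (apply 12% annual interest)): balance=$1120.00 total_interest=$120.00
After 2 (withdraw($50)): balance=$1070.00 total_interest=$120.00
After 3 (deposit($200)): balance=$1270.00 total_interest=$120.00
After 4 (deposit($200)): balance=$1470.00 total_interest=$120.00
After 5 (month_end (apply 3% monthly interest)): balance=$1514.10 total_interest=$164.10
After 6 (month_end (apply 3% monthly interest)): balance=$1559.52 total_interest=$209.52
After 7 (withdraw($50)): balance=$1509.52 total_interest=$209.52
After 8 (deposit($1000)): balance=$2509.52 total_interest=$209.52
After 9 (deposit($200)): balance=$2709.52 total_interest=$209.52
After 10 (year_end (apply 12% annual interest)): balance=$3034.66 total_interest=$534.66
After 11 (deposit($100)): balance=$3134.66 total_interest=$534.66
After 12 (month_end (apply 3% monthly interest)): balance=$3228.69 total_interest=$628.69

Answer: 3228.69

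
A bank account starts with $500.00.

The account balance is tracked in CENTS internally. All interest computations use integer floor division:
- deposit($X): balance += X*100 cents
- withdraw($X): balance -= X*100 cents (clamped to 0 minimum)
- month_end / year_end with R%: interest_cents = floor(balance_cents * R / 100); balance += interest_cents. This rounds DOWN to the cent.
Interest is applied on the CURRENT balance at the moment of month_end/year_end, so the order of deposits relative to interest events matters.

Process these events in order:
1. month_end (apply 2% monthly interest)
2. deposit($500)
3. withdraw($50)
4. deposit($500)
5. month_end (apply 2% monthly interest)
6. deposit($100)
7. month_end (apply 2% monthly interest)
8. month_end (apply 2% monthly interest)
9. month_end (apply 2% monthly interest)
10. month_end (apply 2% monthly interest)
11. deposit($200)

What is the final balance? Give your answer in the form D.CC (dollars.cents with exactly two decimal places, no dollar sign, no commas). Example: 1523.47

Answer: 1920.17

Derivation:
After 1 (month_end (apply 2% monthly interest)): balance=$510.00 total_interest=$10.00
After 2 (deposit($500)): balance=$1010.00 total_interest=$10.00
After 3 (withdraw($50)): balance=$960.00 total_interest=$10.00
After 4 (deposit($500)): balance=$1460.00 total_interest=$10.00
After 5 (month_end (apply 2% monthly interest)): balance=$1489.20 total_interest=$39.20
After 6 (deposit($100)): balance=$1589.20 total_interest=$39.20
After 7 (month_end (apply 2% monthly interest)): balance=$1620.98 total_interest=$70.98
After 8 (month_end (apply 2% monthly interest)): balance=$1653.39 total_interest=$103.39
After 9 (month_end (apply 2% monthly interest)): balance=$1686.45 total_interest=$136.45
After 10 (month_end (apply 2% monthly interest)): balance=$1720.17 total_interest=$170.17
After 11 (deposit($200)): balance=$1920.17 total_interest=$170.17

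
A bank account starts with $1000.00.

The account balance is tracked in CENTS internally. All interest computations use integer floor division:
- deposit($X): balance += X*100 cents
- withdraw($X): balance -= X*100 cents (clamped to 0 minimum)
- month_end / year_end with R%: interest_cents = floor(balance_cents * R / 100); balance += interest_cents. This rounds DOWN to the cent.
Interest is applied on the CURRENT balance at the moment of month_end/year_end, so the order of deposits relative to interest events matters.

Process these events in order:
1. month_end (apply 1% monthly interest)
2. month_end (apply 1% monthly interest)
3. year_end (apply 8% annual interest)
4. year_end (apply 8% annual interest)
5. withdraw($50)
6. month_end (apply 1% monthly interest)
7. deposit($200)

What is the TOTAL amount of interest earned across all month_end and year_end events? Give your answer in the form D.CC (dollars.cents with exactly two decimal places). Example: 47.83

Answer: 201.22

Derivation:
After 1 (month_end (apply 1% monthly interest)): balance=$1010.00 total_interest=$10.00
After 2 (month_end (apply 1% monthly interest)): balance=$1020.10 total_interest=$20.10
After 3 (year_end (apply 8% annual interest)): balance=$1101.70 total_interest=$101.70
After 4 (year_end (apply 8% annual interest)): balance=$1189.83 total_interest=$189.83
After 5 (withdraw($50)): balance=$1139.83 total_interest=$189.83
After 6 (month_end (apply 1% monthly interest)): balance=$1151.22 total_interest=$201.22
After 7 (deposit($200)): balance=$1351.22 total_interest=$201.22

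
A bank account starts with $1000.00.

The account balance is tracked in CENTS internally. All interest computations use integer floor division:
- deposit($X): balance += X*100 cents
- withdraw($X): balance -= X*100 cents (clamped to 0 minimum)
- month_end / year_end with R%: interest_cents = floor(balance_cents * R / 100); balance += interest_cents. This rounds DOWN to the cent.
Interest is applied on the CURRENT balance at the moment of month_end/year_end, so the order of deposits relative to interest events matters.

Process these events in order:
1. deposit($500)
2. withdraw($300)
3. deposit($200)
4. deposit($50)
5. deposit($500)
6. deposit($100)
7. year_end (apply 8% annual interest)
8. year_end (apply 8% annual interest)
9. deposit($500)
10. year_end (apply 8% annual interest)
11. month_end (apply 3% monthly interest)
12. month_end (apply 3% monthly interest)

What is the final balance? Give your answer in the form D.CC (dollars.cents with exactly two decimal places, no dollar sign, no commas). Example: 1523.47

After 1 (deposit($500)): balance=$1500.00 total_interest=$0.00
After 2 (withdraw($300)): balance=$1200.00 total_interest=$0.00
After 3 (deposit($200)): balance=$1400.00 total_interest=$0.00
After 4 (deposit($50)): balance=$1450.00 total_interest=$0.00
After 5 (deposit($500)): balance=$1950.00 total_interest=$0.00
After 6 (deposit($100)): balance=$2050.00 total_interest=$0.00
After 7 (year_end (apply 8% annual interest)): balance=$2214.00 total_interest=$164.00
After 8 (year_end (apply 8% annual interest)): balance=$2391.12 total_interest=$341.12
After 9 (deposit($500)): balance=$2891.12 total_interest=$341.12
After 10 (year_end (apply 8% annual interest)): balance=$3122.40 total_interest=$572.40
After 11 (month_end (apply 3% monthly interest)): balance=$3216.07 total_interest=$666.07
After 12 (month_end (apply 3% monthly interest)): balance=$3312.55 total_interest=$762.55

Answer: 3312.55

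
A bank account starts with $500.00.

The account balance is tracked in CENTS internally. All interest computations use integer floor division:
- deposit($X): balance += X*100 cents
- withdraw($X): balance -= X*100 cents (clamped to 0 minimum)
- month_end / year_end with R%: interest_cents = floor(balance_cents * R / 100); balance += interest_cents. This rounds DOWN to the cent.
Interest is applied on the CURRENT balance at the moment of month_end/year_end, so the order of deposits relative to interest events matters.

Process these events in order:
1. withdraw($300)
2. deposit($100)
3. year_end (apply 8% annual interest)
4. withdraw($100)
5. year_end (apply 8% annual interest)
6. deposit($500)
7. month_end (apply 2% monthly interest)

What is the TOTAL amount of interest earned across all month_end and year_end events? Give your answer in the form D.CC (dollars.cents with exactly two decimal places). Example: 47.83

After 1 (withdraw($300)): balance=$200.00 total_interest=$0.00
After 2 (deposit($100)): balance=$300.00 total_interest=$0.00
After 3 (year_end (apply 8% annual interest)): balance=$324.00 total_interest=$24.00
After 4 (withdraw($100)): balance=$224.00 total_interest=$24.00
After 5 (year_end (apply 8% annual interest)): balance=$241.92 total_interest=$41.92
After 6 (deposit($500)): balance=$741.92 total_interest=$41.92
After 7 (month_end (apply 2% monthly interest)): balance=$756.75 total_interest=$56.75

Answer: 56.75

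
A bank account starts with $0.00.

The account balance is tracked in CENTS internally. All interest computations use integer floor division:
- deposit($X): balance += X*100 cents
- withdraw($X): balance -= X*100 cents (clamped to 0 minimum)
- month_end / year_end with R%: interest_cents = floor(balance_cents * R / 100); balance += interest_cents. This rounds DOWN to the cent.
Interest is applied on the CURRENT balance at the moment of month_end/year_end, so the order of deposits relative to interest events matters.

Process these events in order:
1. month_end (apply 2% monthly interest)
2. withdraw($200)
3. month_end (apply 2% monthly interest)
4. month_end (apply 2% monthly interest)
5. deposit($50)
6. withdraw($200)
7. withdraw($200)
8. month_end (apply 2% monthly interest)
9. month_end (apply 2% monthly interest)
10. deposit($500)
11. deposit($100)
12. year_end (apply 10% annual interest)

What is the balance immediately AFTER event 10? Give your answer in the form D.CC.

After 1 (month_end (apply 2% monthly interest)): balance=$0.00 total_interest=$0.00
After 2 (withdraw($200)): balance=$0.00 total_interest=$0.00
After 3 (month_end (apply 2% monthly interest)): balance=$0.00 total_interest=$0.00
After 4 (month_end (apply 2% monthly interest)): balance=$0.00 total_interest=$0.00
After 5 (deposit($50)): balance=$50.00 total_interest=$0.00
After 6 (withdraw($200)): balance=$0.00 total_interest=$0.00
After 7 (withdraw($200)): balance=$0.00 total_interest=$0.00
After 8 (month_end (apply 2% monthly interest)): balance=$0.00 total_interest=$0.00
After 9 (month_end (apply 2% monthly interest)): balance=$0.00 total_interest=$0.00
After 10 (deposit($500)): balance=$500.00 total_interest=$0.00

Answer: 500.00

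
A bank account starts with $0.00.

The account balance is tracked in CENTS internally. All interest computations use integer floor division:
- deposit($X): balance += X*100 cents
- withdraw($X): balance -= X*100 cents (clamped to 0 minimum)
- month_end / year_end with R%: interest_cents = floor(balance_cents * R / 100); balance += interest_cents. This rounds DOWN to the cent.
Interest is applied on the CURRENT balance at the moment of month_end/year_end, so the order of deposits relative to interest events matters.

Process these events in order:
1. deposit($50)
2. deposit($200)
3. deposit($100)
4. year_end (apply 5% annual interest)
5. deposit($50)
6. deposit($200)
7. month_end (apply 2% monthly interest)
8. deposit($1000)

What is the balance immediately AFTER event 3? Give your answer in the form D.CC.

Answer: 350.00

Derivation:
After 1 (deposit($50)): balance=$50.00 total_interest=$0.00
After 2 (deposit($200)): balance=$250.00 total_interest=$0.00
After 3 (deposit($100)): balance=$350.00 total_interest=$0.00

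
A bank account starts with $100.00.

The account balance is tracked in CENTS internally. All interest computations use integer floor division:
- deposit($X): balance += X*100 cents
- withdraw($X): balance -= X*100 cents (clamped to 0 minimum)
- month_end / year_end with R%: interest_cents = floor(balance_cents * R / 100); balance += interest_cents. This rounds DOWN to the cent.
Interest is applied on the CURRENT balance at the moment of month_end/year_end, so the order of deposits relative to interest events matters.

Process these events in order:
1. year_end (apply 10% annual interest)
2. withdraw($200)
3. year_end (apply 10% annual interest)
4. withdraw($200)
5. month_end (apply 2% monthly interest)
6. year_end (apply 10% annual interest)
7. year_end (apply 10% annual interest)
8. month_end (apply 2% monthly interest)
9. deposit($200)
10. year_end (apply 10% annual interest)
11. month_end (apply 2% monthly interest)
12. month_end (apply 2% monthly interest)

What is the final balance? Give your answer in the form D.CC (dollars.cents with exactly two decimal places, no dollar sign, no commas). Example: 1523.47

Answer: 228.88

Derivation:
After 1 (year_end (apply 10% annual interest)): balance=$110.00 total_interest=$10.00
After 2 (withdraw($200)): balance=$0.00 total_interest=$10.00
After 3 (year_end (apply 10% annual interest)): balance=$0.00 total_interest=$10.00
After 4 (withdraw($200)): balance=$0.00 total_interest=$10.00
After 5 (month_end (apply 2% monthly interest)): balance=$0.00 total_interest=$10.00
After 6 (year_end (apply 10% annual interest)): balance=$0.00 total_interest=$10.00
After 7 (year_end (apply 10% annual interest)): balance=$0.00 total_interest=$10.00
After 8 (month_end (apply 2% monthly interest)): balance=$0.00 total_interest=$10.00
After 9 (deposit($200)): balance=$200.00 total_interest=$10.00
After 10 (year_end (apply 10% annual interest)): balance=$220.00 total_interest=$30.00
After 11 (month_end (apply 2% monthly interest)): balance=$224.40 total_interest=$34.40
After 12 (month_end (apply 2% monthly interest)): balance=$228.88 total_interest=$38.88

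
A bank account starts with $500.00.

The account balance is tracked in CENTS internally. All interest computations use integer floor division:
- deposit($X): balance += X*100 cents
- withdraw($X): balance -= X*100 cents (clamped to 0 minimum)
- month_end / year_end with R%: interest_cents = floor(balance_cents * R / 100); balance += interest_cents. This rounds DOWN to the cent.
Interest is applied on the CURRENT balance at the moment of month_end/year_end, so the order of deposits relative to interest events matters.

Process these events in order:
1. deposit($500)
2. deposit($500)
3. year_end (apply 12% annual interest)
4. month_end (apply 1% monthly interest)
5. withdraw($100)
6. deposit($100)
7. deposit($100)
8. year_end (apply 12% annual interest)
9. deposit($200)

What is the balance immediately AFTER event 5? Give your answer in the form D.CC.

Answer: 1596.80

Derivation:
After 1 (deposit($500)): balance=$1000.00 total_interest=$0.00
After 2 (deposit($500)): balance=$1500.00 total_interest=$0.00
After 3 (year_end (apply 12% annual interest)): balance=$1680.00 total_interest=$180.00
After 4 (month_end (apply 1% monthly interest)): balance=$1696.80 total_interest=$196.80
After 5 (withdraw($100)): balance=$1596.80 total_interest=$196.80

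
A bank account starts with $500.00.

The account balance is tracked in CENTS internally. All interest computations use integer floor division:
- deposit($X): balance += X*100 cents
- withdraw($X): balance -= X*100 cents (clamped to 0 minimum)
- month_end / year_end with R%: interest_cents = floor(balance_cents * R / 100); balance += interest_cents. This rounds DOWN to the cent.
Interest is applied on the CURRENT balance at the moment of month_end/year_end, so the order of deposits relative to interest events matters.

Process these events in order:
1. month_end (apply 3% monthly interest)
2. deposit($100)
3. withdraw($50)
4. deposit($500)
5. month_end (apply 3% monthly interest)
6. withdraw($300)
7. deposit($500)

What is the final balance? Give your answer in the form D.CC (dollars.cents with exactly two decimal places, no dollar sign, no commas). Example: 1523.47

Answer: 1296.95

Derivation:
After 1 (month_end (apply 3% monthly interest)): balance=$515.00 total_interest=$15.00
After 2 (deposit($100)): balance=$615.00 total_interest=$15.00
After 3 (withdraw($50)): balance=$565.00 total_interest=$15.00
After 4 (deposit($500)): balance=$1065.00 total_interest=$15.00
After 5 (month_end (apply 3% monthly interest)): balance=$1096.95 total_interest=$46.95
After 6 (withdraw($300)): balance=$796.95 total_interest=$46.95
After 7 (deposit($500)): balance=$1296.95 total_interest=$46.95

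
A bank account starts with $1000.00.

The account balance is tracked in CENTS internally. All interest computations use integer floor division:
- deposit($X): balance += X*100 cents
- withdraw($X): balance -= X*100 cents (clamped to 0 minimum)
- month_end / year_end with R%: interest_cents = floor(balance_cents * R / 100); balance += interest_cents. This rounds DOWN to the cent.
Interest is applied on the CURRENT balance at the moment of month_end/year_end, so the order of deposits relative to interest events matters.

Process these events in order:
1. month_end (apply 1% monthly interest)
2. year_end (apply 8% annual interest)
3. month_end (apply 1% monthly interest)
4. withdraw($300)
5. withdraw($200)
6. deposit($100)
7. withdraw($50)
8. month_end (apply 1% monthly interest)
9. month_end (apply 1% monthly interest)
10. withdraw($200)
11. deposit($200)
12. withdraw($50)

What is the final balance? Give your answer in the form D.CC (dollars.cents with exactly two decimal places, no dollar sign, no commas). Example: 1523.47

Answer: 614.79

Derivation:
After 1 (month_end (apply 1% monthly interest)): balance=$1010.00 total_interest=$10.00
After 2 (year_end (apply 8% annual interest)): balance=$1090.80 total_interest=$90.80
After 3 (month_end (apply 1% monthly interest)): balance=$1101.70 total_interest=$101.70
After 4 (withdraw($300)): balance=$801.70 total_interest=$101.70
After 5 (withdraw($200)): balance=$601.70 total_interest=$101.70
After 6 (deposit($100)): balance=$701.70 total_interest=$101.70
After 7 (withdraw($50)): balance=$651.70 total_interest=$101.70
After 8 (month_end (apply 1% monthly interest)): balance=$658.21 total_interest=$108.21
After 9 (month_end (apply 1% monthly interest)): balance=$664.79 total_interest=$114.79
After 10 (withdraw($200)): balance=$464.79 total_interest=$114.79
After 11 (deposit($200)): balance=$664.79 total_interest=$114.79
After 12 (withdraw($50)): balance=$614.79 total_interest=$114.79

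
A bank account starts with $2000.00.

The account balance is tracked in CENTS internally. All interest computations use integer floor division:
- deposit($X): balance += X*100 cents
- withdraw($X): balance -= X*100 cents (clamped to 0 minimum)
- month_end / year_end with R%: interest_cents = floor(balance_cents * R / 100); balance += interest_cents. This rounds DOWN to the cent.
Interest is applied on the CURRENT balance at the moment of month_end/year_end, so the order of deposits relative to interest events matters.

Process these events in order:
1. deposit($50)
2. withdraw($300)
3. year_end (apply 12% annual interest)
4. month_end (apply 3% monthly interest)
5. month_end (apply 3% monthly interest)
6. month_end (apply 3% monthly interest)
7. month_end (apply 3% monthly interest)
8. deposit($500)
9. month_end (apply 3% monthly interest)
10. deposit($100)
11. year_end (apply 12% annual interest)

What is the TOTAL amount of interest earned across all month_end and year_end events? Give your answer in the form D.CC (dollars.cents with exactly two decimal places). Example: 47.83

After 1 (deposit($50)): balance=$2050.00 total_interest=$0.00
After 2 (withdraw($300)): balance=$1750.00 total_interest=$0.00
After 3 (year_end (apply 12% annual interest)): balance=$1960.00 total_interest=$210.00
After 4 (month_end (apply 3% monthly interest)): balance=$2018.80 total_interest=$268.80
After 5 (month_end (apply 3% monthly interest)): balance=$2079.36 total_interest=$329.36
After 6 (month_end (apply 3% monthly interest)): balance=$2141.74 total_interest=$391.74
After 7 (month_end (apply 3% monthly interest)): balance=$2205.99 total_interest=$455.99
After 8 (deposit($500)): balance=$2705.99 total_interest=$455.99
After 9 (month_end (apply 3% monthly interest)): balance=$2787.16 total_interest=$537.16
After 10 (deposit($100)): balance=$2887.16 total_interest=$537.16
After 11 (year_end (apply 12% annual interest)): balance=$3233.61 total_interest=$883.61

Answer: 883.61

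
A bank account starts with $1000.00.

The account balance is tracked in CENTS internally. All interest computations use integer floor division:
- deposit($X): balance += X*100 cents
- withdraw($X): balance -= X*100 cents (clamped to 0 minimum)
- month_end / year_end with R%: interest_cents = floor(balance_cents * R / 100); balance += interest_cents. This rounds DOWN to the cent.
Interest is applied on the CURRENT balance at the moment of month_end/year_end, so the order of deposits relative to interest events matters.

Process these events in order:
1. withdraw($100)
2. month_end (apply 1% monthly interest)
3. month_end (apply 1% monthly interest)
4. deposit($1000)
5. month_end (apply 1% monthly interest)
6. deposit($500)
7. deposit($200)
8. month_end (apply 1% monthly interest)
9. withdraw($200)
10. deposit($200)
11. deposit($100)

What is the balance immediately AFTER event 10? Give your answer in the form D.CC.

Answer: 2663.64

Derivation:
After 1 (withdraw($100)): balance=$900.00 total_interest=$0.00
After 2 (month_end (apply 1% monthly interest)): balance=$909.00 total_interest=$9.00
After 3 (month_end (apply 1% monthly interest)): balance=$918.09 total_interest=$18.09
After 4 (deposit($1000)): balance=$1918.09 total_interest=$18.09
After 5 (month_end (apply 1% monthly interest)): balance=$1937.27 total_interest=$37.27
After 6 (deposit($500)): balance=$2437.27 total_interest=$37.27
After 7 (deposit($200)): balance=$2637.27 total_interest=$37.27
After 8 (month_end (apply 1% monthly interest)): balance=$2663.64 total_interest=$63.64
After 9 (withdraw($200)): balance=$2463.64 total_interest=$63.64
After 10 (deposit($200)): balance=$2663.64 total_interest=$63.64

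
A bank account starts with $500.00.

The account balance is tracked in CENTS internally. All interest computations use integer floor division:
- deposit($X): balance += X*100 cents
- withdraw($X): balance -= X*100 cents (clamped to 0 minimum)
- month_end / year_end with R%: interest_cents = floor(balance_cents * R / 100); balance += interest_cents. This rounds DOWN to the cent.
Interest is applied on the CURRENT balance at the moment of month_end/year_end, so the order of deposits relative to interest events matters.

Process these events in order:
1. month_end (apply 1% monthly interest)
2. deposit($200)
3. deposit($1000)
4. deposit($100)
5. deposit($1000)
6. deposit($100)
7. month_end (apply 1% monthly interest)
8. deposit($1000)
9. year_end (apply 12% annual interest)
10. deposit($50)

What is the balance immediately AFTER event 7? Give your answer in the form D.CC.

Answer: 2934.05

Derivation:
After 1 (month_end (apply 1% monthly interest)): balance=$505.00 total_interest=$5.00
After 2 (deposit($200)): balance=$705.00 total_interest=$5.00
After 3 (deposit($1000)): balance=$1705.00 total_interest=$5.00
After 4 (deposit($100)): balance=$1805.00 total_interest=$5.00
After 5 (deposit($1000)): balance=$2805.00 total_interest=$5.00
After 6 (deposit($100)): balance=$2905.00 total_interest=$5.00
After 7 (month_end (apply 1% monthly interest)): balance=$2934.05 total_interest=$34.05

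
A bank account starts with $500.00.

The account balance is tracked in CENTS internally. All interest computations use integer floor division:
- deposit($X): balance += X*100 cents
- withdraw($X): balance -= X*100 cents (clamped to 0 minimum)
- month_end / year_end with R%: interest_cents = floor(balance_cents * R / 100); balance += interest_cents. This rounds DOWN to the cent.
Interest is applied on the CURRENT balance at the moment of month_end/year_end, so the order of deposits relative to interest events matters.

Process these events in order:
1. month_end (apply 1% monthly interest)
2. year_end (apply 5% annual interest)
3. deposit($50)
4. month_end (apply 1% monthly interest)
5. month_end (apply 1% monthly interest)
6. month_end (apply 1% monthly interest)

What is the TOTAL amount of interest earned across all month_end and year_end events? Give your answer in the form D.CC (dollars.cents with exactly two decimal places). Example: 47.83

After 1 (month_end (apply 1% monthly interest)): balance=$505.00 total_interest=$5.00
After 2 (year_end (apply 5% annual interest)): balance=$530.25 total_interest=$30.25
After 3 (deposit($50)): balance=$580.25 total_interest=$30.25
After 4 (month_end (apply 1% monthly interest)): balance=$586.05 total_interest=$36.05
After 5 (month_end (apply 1% monthly interest)): balance=$591.91 total_interest=$41.91
After 6 (month_end (apply 1% monthly interest)): balance=$597.82 total_interest=$47.82

Answer: 47.82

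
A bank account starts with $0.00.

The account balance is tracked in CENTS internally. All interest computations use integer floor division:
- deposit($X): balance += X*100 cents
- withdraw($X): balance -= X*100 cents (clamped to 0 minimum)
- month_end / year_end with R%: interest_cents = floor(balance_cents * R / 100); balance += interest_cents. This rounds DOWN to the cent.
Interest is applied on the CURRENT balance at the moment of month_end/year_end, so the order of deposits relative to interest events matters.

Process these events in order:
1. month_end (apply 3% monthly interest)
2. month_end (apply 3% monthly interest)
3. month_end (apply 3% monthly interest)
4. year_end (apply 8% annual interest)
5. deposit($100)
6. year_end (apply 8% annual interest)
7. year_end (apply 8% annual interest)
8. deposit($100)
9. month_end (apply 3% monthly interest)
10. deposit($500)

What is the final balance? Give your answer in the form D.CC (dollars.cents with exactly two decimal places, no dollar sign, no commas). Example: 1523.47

Answer: 723.13

Derivation:
After 1 (month_end (apply 3% monthly interest)): balance=$0.00 total_interest=$0.00
After 2 (month_end (apply 3% monthly interest)): balance=$0.00 total_interest=$0.00
After 3 (month_end (apply 3% monthly interest)): balance=$0.00 total_interest=$0.00
After 4 (year_end (apply 8% annual interest)): balance=$0.00 total_interest=$0.00
After 5 (deposit($100)): balance=$100.00 total_interest=$0.00
After 6 (year_end (apply 8% annual interest)): balance=$108.00 total_interest=$8.00
After 7 (year_end (apply 8% annual interest)): balance=$116.64 total_interest=$16.64
After 8 (deposit($100)): balance=$216.64 total_interest=$16.64
After 9 (month_end (apply 3% monthly interest)): balance=$223.13 total_interest=$23.13
After 10 (deposit($500)): balance=$723.13 total_interest=$23.13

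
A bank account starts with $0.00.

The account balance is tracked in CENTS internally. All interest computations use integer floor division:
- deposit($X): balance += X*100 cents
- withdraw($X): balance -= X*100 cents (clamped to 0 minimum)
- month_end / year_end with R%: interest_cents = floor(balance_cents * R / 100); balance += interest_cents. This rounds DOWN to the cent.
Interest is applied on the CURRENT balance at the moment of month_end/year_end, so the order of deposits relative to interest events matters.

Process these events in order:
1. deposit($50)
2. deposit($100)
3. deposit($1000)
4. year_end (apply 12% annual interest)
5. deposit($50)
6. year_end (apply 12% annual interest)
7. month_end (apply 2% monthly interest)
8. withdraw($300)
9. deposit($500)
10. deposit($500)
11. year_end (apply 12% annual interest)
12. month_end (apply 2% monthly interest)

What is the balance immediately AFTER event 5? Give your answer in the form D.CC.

Answer: 1338.00

Derivation:
After 1 (deposit($50)): balance=$50.00 total_interest=$0.00
After 2 (deposit($100)): balance=$150.00 total_interest=$0.00
After 3 (deposit($1000)): balance=$1150.00 total_interest=$0.00
After 4 (year_end (apply 12% annual interest)): balance=$1288.00 total_interest=$138.00
After 5 (deposit($50)): balance=$1338.00 total_interest=$138.00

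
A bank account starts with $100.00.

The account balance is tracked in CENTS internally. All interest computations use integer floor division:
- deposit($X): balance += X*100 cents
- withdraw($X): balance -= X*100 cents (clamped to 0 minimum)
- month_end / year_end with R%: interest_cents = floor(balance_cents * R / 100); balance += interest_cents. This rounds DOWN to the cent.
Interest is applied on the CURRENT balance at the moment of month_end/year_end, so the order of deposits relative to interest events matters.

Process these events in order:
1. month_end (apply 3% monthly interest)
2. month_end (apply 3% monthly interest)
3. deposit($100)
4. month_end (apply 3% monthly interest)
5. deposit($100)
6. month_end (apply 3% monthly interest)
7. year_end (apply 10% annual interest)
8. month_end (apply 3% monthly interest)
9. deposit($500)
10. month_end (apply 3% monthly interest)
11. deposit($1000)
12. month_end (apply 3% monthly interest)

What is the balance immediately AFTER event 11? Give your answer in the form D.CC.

Answer: 1890.33

Derivation:
After 1 (month_end (apply 3% monthly interest)): balance=$103.00 total_interest=$3.00
After 2 (month_end (apply 3% monthly interest)): balance=$106.09 total_interest=$6.09
After 3 (deposit($100)): balance=$206.09 total_interest=$6.09
After 4 (month_end (apply 3% monthly interest)): balance=$212.27 total_interest=$12.27
After 5 (deposit($100)): balance=$312.27 total_interest=$12.27
After 6 (month_end (apply 3% monthly interest)): balance=$321.63 total_interest=$21.63
After 7 (year_end (apply 10% annual interest)): balance=$353.79 total_interest=$53.79
After 8 (month_end (apply 3% monthly interest)): balance=$364.40 total_interest=$64.40
After 9 (deposit($500)): balance=$864.40 total_interest=$64.40
After 10 (month_end (apply 3% monthly interest)): balance=$890.33 total_interest=$90.33
After 11 (deposit($1000)): balance=$1890.33 total_interest=$90.33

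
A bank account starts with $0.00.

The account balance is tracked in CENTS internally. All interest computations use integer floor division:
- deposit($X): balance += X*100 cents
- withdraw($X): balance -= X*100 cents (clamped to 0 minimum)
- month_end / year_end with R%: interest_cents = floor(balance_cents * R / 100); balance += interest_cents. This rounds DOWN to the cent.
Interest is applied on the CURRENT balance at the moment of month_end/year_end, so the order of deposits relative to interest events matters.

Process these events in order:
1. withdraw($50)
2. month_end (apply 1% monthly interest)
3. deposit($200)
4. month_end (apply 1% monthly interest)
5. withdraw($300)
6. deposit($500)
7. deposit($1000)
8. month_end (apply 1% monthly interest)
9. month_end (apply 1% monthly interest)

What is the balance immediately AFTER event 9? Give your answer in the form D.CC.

After 1 (withdraw($50)): balance=$0.00 total_interest=$0.00
After 2 (month_end (apply 1% monthly interest)): balance=$0.00 total_interest=$0.00
After 3 (deposit($200)): balance=$200.00 total_interest=$0.00
After 4 (month_end (apply 1% monthly interest)): balance=$202.00 total_interest=$2.00
After 5 (withdraw($300)): balance=$0.00 total_interest=$2.00
After 6 (deposit($500)): balance=$500.00 total_interest=$2.00
After 7 (deposit($1000)): balance=$1500.00 total_interest=$2.00
After 8 (month_end (apply 1% monthly interest)): balance=$1515.00 total_interest=$17.00
After 9 (month_end (apply 1% monthly interest)): balance=$1530.15 total_interest=$32.15

Answer: 1530.15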